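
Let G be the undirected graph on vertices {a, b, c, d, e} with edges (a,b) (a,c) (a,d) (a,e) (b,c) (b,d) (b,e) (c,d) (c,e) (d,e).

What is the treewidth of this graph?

4

A width-4 tree decomposition is:
Bags: B1 = {a, b, c, d, e}
Tree: (single bag)
A single bag containing all 5 vertices is trivially a valid decomposition of width 4. On the other hand G contains the 5-clique {a, b, c, d, e}. A clique must lie in a single bag of any decomposition, so no decomposition can have width below 4. Therefore the treewidth is 4.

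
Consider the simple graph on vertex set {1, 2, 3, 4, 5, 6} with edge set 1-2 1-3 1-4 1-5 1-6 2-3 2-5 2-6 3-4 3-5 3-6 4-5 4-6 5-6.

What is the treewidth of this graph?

A width-4 tree decomposition is:
Bags: B1 = {1, 3, 4, 5, 6}  B2 = {1, 2, 3, 5, 6}
Tree: B1–B2
The largest bag has 5 vertices, giving width 4; this decomposition certifies tw(G) ≤ 4. On the other hand G contains the 5-clique {1, 2, 3, 5, 6}. A clique must lie in a single bag of any decomposition, so no decomposition can have width below 4. The upper and lower bounds meet at 4, so that is the treewidth.

4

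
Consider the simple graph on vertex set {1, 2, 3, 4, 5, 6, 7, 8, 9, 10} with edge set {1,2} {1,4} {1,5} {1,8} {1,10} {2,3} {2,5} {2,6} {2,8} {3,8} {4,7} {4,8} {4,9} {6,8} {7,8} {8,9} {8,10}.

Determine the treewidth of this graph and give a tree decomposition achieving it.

Every bag has size at most 3, so the width is 3 − 1 = 2 and tw(G) ≤ 2. Conversely, {1, 2, 8} is a clique of size 3, and the vertices of any clique must share a bag in every tree decomposition; so some bag has ≥ 3 vertices and tw(G) ≥ 2. Combining the bounds, tw(G) = 2.

Treewidth 2.
Bags: B1 = {1, 2, 5}  B2 = {1, 2, 8}  B3 = {1, 4, 8}  B4 = {1, 8, 10}  B5 = {2, 6, 8}  B6 = {2, 3, 8}  B7 = {4, 7, 8}  B8 = {4, 8, 9}
Tree: B1–B2, B2–B3, B3–B4, B2–B5, B2–B6, B3–B7, B7–B8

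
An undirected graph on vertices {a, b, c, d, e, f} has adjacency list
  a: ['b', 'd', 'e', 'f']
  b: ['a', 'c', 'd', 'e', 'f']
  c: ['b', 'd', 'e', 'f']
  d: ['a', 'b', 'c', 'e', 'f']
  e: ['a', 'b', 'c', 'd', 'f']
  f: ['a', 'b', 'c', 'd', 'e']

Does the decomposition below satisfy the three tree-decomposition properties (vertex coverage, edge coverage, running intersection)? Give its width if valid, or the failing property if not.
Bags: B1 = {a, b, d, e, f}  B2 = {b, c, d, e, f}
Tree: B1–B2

Checking the three conditions: (i) the bags cover all of {a, b, c, d, e, f}; (ii) for each edge, some bag contains both endpoints; (iii) the bags containing any fixed vertex form a subtree. All hold, so the decomposition is valid with width 5 − 1 = 4.

Yes; width 4.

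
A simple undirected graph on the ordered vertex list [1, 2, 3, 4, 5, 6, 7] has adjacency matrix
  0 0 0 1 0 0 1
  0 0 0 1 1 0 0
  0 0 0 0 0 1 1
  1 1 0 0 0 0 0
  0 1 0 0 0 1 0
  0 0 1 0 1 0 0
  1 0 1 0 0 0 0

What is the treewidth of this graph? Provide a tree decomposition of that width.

Each bag holds 3 vertices, so the decomposition has width 2, which upper-bounds the treewidth. Since 5–6–3–7–1–4–2–5 is a cycle in G, G is not acyclic. Forests are exactly the graphs of treewidth ≤ 1, so tw(G) ≥ 2. The upper and lower bounds meet at 2, so that is the treewidth.

Treewidth 2.
One optimal decomposition is:
Bags: B1 = {3, 5, 6}  B2 = {3, 5, 7}  B3 = {1, 5, 7}  B4 = {1, 4, 5}  B5 = {2, 4, 5}
Tree: B1–B2, B2–B3, B3–B4, B4–B5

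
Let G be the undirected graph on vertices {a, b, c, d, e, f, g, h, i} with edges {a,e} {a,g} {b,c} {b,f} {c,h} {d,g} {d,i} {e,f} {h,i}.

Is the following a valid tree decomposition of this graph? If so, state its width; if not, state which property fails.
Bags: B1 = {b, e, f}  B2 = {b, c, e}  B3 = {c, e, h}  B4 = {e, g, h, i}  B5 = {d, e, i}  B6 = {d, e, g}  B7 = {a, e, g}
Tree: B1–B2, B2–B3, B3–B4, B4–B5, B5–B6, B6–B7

A tree decomposition must satisfy three properties: every vertex lies in some bag; for every edge, both endpoints lie together in some bag; and for every vertex, the bags containing it form a connected subtree. Here bags containing vertex g are not connected in the tree, so the decomposition is invalid.

No — bags containing vertex g are not connected in the tree.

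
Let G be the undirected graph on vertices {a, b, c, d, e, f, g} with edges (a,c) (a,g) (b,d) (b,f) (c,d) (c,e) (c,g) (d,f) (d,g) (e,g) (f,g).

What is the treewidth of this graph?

2

A width-2 tree decomposition is:
Bags: B1 = {d, f, g}  B2 = {b, d, f}  B3 = {c, d, g}  B4 = {a, c, g}  B5 = {c, e, g}
Tree: B1–B2, B1–B3, B3–B4, B4–B5
The largest bag has 3 vertices, giving width 2; this decomposition certifies tw(G) ≤ 2. On the other hand G contains the 3-clique {c, d, g}. A clique must lie in a single bag of any decomposition, so no decomposition can have width below 2. The upper and lower bounds meet at 2, so that is the treewidth.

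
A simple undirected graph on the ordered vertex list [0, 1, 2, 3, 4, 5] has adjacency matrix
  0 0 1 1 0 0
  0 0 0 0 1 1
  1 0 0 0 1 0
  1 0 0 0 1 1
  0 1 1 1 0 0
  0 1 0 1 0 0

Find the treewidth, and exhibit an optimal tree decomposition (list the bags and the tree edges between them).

The largest bag has 3 vertices, giving width 2; this decomposition certifies tw(G) ≤ 2. Since 5–1–4–3–5 is a cycle in G, G is not acyclic. Forests are exactly the graphs of treewidth ≤ 1, so tw(G) ≥ 2. Therefore the treewidth is 2.

Treewidth 2.
One optimal decomposition is:
Bags: B1 = {1, 3, 5}  B2 = {1, 3, 4}  B3 = {0, 3, 4}  B4 = {0, 2, 4}
Tree: B1–B2, B2–B3, B3–B4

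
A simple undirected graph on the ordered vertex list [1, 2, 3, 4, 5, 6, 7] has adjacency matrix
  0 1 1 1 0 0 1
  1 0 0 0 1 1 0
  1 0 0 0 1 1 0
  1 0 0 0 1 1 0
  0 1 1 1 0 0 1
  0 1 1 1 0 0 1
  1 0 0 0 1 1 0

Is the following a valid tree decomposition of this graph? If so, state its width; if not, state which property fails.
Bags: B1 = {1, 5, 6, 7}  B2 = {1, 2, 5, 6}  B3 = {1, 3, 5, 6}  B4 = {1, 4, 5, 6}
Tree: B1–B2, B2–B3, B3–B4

Vertex coverage: the bags together contain {1, 2, 3, 4, 5, 6, 7}, the full vertex set. Edge coverage: each edge of G has both endpoints in at least one bag. Running intersection: for every vertex, the bags containing it form a connected subtree. All three properties hold, so this is a valid tree decomposition of width max|bag| − 1 = 3, and hence tw(G) ≤ 3.

Yes; width 3.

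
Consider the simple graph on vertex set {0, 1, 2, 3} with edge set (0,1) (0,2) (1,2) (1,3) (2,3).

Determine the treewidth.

A width-2 tree decomposition is:
Bags: B1 = {1, 2, 3}  B2 = {0, 1, 2}
Tree: B1–B2
Every bag has size at most 3, so the width is 3 − 1 = 2 and tw(G) ≤ 2. For the lower bound, the 3 vertices {0, 1, 2} are pairwise adjacent, and any tree decomposition puts a clique entirely inside one bag — forcing width ≥ 2. The upper and lower bounds meet at 2, so that is the treewidth.

2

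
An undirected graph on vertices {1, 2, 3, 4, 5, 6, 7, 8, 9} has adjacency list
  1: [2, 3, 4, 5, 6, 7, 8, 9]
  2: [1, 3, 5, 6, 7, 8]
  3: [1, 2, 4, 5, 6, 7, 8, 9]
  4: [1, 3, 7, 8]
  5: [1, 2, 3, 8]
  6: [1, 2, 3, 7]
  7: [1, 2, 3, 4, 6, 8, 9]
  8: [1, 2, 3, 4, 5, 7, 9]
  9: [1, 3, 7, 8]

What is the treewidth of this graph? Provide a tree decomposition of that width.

Treewidth 4.
One such decomposition:
Bags: B1 = {1, 2, 3, 7, 8}  B2 = {1, 3, 4, 7, 8}  B3 = {1, 2, 3, 5, 8}  B4 = {1, 2, 3, 6, 7}  B5 = {1, 3, 7, 8, 9}
Tree: B1–B2, B1–B3, B1–B4, B2–B5

The largest bag has 5 vertices, giving width 4; this decomposition certifies tw(G) ≤ 4. On the other hand G contains the 5-clique {1, 2, 3, 5, 8}. A clique must lie in a single bag of any decomposition, so no decomposition can have width below 4. Combining the bounds, tw(G) = 4.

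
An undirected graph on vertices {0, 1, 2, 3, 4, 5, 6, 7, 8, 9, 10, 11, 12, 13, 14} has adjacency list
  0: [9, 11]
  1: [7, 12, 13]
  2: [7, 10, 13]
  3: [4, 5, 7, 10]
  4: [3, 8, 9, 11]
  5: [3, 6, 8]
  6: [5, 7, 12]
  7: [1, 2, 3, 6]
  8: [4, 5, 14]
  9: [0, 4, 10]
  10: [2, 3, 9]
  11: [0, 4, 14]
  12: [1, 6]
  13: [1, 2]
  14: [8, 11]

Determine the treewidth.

A width-3 tree decomposition is:
Bags: B1 = {1, 2, 12, 13}  B2 = {1, 2, 7, 12}  B3 = {2, 6, 7, 12}  B4 = {2, 6, 7, 10}  B5 = {3, 6, 7, 10}  B6 = {3, 5, 6, 10}  B7 = {3, 5, 9, 10}  B8 = {3, 4, 5, 9}  B9 = {4, 5, 8, 9}  B10 = {0, 4, 8, 9}  B11 = {0, 4, 8, 11}  B12 = {0, 8, 11, 14}
Tree: B1–B2, B2–B3, B3–B4, B4–B5, B5–B6, B6–B7, B7–B8, B8–B9, B9–B10, B10–B11, B11–B12
The largest bag has 4 vertices, giving width 3; this decomposition certifies tw(G) ≤ 3. For the lower bound: the 4 vertex sets {1,12,13}, {2}, {7}, {3,5,6,10} are disjoint, each induces a connected subgraph, and every pair is joined by at least one edge of G. Contracting each set to a single vertex therefore yields K_{4} as a minor, and since treewidth is minor-monotone, tw(G) ≥ tw(K_{4}) = 3. Therefore the treewidth is 3.

3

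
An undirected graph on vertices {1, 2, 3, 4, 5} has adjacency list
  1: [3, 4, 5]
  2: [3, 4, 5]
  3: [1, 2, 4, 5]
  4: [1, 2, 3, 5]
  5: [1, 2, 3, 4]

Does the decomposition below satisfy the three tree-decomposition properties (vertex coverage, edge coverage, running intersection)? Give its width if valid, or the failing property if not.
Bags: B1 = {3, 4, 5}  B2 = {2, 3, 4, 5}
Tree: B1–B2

A tree decomposition must satisfy three properties: every vertex lies in some bag; for every edge, both endpoints lie together in some bag; and for every vertex, the bags containing it form a connected subtree. Here vertex 1 appears in no bag, so the decomposition is invalid.

No — vertex 1 appears in no bag.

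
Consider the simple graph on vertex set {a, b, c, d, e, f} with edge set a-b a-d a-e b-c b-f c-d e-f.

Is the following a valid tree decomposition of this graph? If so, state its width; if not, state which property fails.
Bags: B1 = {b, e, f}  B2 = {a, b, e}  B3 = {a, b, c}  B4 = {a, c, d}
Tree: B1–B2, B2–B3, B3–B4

Yes; width 2.

Checking the three conditions: (i) the bags cover all of {a, b, c, d, e, f}; (ii) for each edge, some bag contains both endpoints; (iii) the bags containing any fixed vertex form a subtree. All hold, so the decomposition is valid with width 3 − 1 = 2.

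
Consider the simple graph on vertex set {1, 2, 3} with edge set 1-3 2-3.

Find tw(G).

1

A width-1 tree decomposition is:
Bags: B1 = {2, 3}  B2 = {1, 3}
Tree: B1–B2
Every bag has size at most 2, so the width is 2 − 1 = 1 and tw(G) ≤ 1. Since G has at least one edge (e.g. 2–3), it is not an edgeless graph, so tw(G) ≥ 1. Combining the bounds, tw(G) = 1.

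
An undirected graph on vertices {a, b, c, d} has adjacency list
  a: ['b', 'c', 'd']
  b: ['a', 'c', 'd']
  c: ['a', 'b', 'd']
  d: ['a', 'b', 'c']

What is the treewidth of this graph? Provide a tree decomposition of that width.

With just one bag of size 4, the width is 4 − 1 = 3, so tw(G) ≤ 3. Conversely, {a, b, c, d} is a clique of size 4, and the vertices of any clique must share a bag in every tree decomposition; so some bag has ≥ 4 vertices and tw(G) ≥ 3. Combining the bounds, tw(G) = 3.

Treewidth 3.
One such decomposition:
Bags: B1 = {a, b, c, d}
Tree: (single bag)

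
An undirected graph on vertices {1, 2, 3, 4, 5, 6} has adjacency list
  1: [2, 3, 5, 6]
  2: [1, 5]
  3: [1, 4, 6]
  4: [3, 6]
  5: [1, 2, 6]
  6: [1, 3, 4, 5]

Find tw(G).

A width-2 tree decomposition is:
Bags: B1 = {1, 2, 5}  B2 = {1, 5, 6}  B3 = {1, 3, 6}  B4 = {3, 4, 6}
Tree: B1–B2, B2–B3, B3–B4
Every bag has size at most 3, so the width is 3 − 1 = 2 and tw(G) ≤ 2. Conversely, {1, 3, 6} is a clique of size 3, and the vertices of any clique must share a bag in every tree decomposition; so some bag has ≥ 3 vertices and tw(G) ≥ 2. Therefore the treewidth is 2.

2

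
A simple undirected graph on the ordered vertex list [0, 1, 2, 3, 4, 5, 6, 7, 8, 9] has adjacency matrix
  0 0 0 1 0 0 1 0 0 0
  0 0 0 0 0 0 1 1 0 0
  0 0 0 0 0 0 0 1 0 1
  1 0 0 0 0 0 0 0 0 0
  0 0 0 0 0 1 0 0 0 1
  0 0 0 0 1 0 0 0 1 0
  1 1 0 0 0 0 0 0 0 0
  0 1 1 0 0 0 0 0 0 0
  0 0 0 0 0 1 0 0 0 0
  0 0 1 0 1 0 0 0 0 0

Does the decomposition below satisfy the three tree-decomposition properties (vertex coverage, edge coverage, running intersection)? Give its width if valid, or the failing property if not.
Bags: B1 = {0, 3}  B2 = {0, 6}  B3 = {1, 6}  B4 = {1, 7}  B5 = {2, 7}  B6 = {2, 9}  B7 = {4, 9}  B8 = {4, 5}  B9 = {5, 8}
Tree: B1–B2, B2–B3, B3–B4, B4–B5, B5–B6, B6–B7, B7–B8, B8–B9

Every vertex of G appears in some bag (union = {0, 1, 2, 3, 4, 5, 6, 7, 8, 9}); every edge is covered by a bag; and for each vertex v the set of bags containing v is connected in the bag tree. The decomposition is therefore valid. The largest bag has 2 vertices, so the width is 1.

Yes; width 1.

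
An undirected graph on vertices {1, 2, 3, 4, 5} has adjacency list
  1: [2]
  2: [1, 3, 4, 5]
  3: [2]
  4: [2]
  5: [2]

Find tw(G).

1

A width-1 tree decomposition is:
Bags: B1 = {2, 5}  B2 = {1, 2}  B3 = {2, 3}  B4 = {2, 4}
Tree: B1–B2, B1–B3, B3–B4
Every bag has size at most 2, so the width is 2 − 1 = 1 and tw(G) ≤ 1. Since G has at least one edge (e.g. 2–5), it is not an edgeless graph, so tw(G) ≥ 1. Hence tw(G) = 1 exactly.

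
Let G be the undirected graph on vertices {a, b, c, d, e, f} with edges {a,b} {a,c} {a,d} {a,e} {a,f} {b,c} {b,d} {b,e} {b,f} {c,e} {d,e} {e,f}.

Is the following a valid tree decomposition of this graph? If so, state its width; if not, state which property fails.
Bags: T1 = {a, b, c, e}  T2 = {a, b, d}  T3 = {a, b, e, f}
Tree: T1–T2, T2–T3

No — edge (e,d) lies in no bag.

A tree decomposition must satisfy three properties: every vertex lies in some bag; for every edge, both endpoints lie together in some bag; and for every vertex, the bags containing it form a connected subtree. Here edge (e,d) lies in no bag, so the decomposition is invalid.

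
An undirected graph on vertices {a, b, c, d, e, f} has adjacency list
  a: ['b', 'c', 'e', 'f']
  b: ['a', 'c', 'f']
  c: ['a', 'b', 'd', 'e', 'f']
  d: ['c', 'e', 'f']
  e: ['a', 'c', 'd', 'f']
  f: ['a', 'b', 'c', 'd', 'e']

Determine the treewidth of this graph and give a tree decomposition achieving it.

Treewidth 3.
Bags: B1 = {a, c, e, f}  B2 = {a, b, c, f}  B3 = {c, d, e, f}
Tree: B1–B2, B1–B3

Every bag has size at most 4, so the width is 4 − 1 = 3 and tw(G) ≤ 3. On the other hand G contains the 4-clique {c, d, e, f}. A clique must lie in a single bag of any decomposition, so no decomposition can have width below 3. Combining the bounds, tw(G) = 3.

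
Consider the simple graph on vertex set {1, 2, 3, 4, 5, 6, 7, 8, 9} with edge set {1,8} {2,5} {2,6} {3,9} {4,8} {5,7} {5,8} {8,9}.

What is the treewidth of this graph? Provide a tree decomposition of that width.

Each bag holds 2 vertices, so the decomposition has width 1, which upper-bounds the treewidth. Any graph with an edge has treewidth ≥ 1, and G has the edge 7–5. Hence tw(G) = 1 exactly.

Treewidth 1.
Bags: B1 = {5, 7}  B2 = {5, 8}  B3 = {4, 8}  B4 = {8, 9}  B5 = {3, 9}  B6 = {1, 8}  B7 = {2, 5}  B8 = {2, 6}
Tree: B1–B2, B2–B3, B3–B4, B4–B5, B2–B6, B1–B7, B7–B8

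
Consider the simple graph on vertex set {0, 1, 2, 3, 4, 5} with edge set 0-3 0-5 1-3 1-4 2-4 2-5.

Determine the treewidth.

A width-2 tree decomposition is:
Bags: B1 = {1, 2, 4}  B2 = {1, 2, 3}  B3 = {0, 2, 3}  B4 = {0, 2, 5}
Tree: B1–B2, B2–B3, B3–B4
Every bag has size at most 3, so the width is 3 − 1 = 2 and tw(G) ≤ 2. For the lower bound, G contains the cycle 2–4–1–3–0–5–2, so G is not a forest; only forests have treewidth ≤ 1, hence tw(G) ≥ 2. The upper and lower bounds meet at 2, so that is the treewidth.

2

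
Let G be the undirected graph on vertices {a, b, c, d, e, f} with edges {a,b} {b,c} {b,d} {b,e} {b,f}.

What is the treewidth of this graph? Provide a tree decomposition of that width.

Treewidth 1.
One such decomposition:
Bags: B1 = {b, f}  B2 = {b, e}  B3 = {b, c}  B4 = {a, b}  B5 = {b, d}
Tree: B1–B2, B1–B3, B2–B4, B3–B5

Each bag holds 2 vertices, so the decomposition has width 1, which upper-bounds the treewidth. G has an edge, so its treewidth is at least 1. The upper and lower bounds meet at 1, so that is the treewidth.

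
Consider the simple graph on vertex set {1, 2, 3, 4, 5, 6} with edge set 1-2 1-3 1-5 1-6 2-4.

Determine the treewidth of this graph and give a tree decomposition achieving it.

The largest bag has 2 vertices, giving width 1; this decomposition certifies tw(G) ≤ 1. Any graph with an edge has treewidth ≥ 1, and G has the edge 1–2. Therefore the treewidth is 1.

Treewidth 1.
One optimal decomposition is:
Bags: B1 = {1, 2}  B2 = {1, 3}  B3 = {2, 4}  B4 = {1, 5}  B5 = {1, 6}
Tree: B1–B2, B1–B3, B1–B4, B4–B5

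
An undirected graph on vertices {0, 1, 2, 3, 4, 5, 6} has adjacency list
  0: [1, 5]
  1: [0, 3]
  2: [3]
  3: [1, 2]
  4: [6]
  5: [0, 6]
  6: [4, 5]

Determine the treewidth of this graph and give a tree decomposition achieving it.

Treewidth 1.
One such decomposition:
Bags: B1 = {4, 6}  B2 = {5, 6}  B3 = {0, 5}  B4 = {0, 1}  B5 = {1, 3}  B6 = {2, 3}
Tree: B1–B2, B2–B3, B3–B4, B4–B5, B5–B6

Each bag holds 2 vertices, so the decomposition has width 1, which upper-bounds the treewidth. Since G has at least one edge (e.g. 4–6), it is not an edgeless graph, so tw(G) ≥ 1. The upper and lower bounds meet at 1, so that is the treewidth.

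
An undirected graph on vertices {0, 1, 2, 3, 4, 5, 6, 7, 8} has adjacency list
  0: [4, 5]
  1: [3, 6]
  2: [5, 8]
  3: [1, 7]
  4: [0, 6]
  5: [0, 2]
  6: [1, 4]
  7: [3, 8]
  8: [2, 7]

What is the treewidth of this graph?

2

A width-2 tree decomposition is:
Bags: B1 = {1, 3, 6}  B2 = {3, 4, 6}  B3 = {0, 3, 4}  B4 = {0, 3, 5}  B5 = {2, 3, 5}  B6 = {2, 3, 8}  B7 = {3, 7, 8}
Tree: B1–B2, B2–B3, B3–B4, B4–B5, B5–B6, B6–B7
The largest bag has 3 vertices, giving width 2; this decomposition certifies tw(G) ≤ 2. Since 3–1–6–4–0–5–2–8–7–3 is a cycle in G, G is not acyclic. Forests are exactly the graphs of treewidth ≤ 1, so tw(G) ≥ 2. Therefore the treewidth is 2.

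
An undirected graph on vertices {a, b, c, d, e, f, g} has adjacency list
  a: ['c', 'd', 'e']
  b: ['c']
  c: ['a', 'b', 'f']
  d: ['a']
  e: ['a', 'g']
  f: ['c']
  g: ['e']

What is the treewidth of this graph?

A width-1 tree decomposition is:
Bags: B1 = {a, c}  B2 = {a, d}  B3 = {c, f}  B4 = {b, c}  B5 = {a, e}  B6 = {e, g}
Tree: B1–B2, B1–B3, B3–B4, B2–B5, B5–B6
Each bag holds 2 vertices, so the decomposition has width 1, which upper-bounds the treewidth. Since G has at least one edge (e.g. c–a), it is not an edgeless graph, so tw(G) ≥ 1. Combining the bounds, tw(G) = 1.

1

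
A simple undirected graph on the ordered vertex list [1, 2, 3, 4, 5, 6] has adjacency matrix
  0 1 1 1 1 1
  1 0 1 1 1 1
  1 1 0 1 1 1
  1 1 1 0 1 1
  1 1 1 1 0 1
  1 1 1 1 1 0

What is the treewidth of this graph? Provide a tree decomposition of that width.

With just one bag of size 6, the width is 6 − 1 = 5, so tw(G) ≤ 5. For the lower bound, the 6 vertices {1, 2, 3, 4, 5, 6} are pairwise adjacent, and any tree decomposition puts a clique entirely inside one bag — forcing width ≥ 5. The upper and lower bounds meet at 5, so that is the treewidth.

Treewidth 5.
One such decomposition:
Bags: B1 = {1, 2, 3, 4, 5, 6}
Tree: (single bag)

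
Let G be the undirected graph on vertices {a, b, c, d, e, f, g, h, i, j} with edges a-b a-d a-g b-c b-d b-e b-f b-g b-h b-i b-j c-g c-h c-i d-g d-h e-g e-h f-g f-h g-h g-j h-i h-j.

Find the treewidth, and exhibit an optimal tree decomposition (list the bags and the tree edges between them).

Treewidth 3.
One such decomposition:
Bags: B1 = {b, c, g, h}  B2 = {b, e, g, h}  B3 = {b, f, g, h}  B4 = {b, d, g, h}  B5 = {a, b, d, g}  B6 = {b, c, h, i}  B7 = {b, g, h, j}
Tree: B1–B2, B1–B3, B2–B4, B4–B5, B1–B6, B2–B7

Every bag has size at most 4, so the width is 4 − 1 = 3 and tw(G) ≤ 3. Conversely, {b, d, g, h} is a clique of size 4, and the vertices of any clique must share a bag in every tree decomposition; so some bag has ≥ 4 vertices and tw(G) ≥ 3. Combining the bounds, tw(G) = 3.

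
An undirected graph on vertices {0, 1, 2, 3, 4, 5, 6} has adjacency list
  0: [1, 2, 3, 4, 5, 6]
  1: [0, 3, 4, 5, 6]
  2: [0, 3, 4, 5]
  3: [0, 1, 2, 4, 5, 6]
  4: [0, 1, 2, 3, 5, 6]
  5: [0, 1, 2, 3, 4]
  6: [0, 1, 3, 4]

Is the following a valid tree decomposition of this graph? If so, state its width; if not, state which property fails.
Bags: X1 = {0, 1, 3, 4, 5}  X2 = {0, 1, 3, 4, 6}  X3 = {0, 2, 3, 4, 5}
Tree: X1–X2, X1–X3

Every vertex of G appears in some bag (union = {0, 1, 2, 3, 4, 5, 6}); every edge is covered by a bag; and for each vertex v the set of bags containing v is connected in the bag tree. The decomposition is therefore valid. The largest bag has 5 vertices, so the width is 4.

Yes; width 4.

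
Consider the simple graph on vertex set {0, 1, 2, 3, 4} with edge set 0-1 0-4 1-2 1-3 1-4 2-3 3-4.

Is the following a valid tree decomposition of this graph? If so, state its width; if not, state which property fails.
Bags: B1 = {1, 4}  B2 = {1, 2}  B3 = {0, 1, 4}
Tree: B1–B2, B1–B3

A tree decomposition must satisfy three properties: every vertex lies in some bag; for every edge, both endpoints lie together in some bag; and for every vertex, the bags containing it form a connected subtree. Here vertex 3 appears in no bag, so the decomposition is invalid.

No — vertex 3 appears in no bag.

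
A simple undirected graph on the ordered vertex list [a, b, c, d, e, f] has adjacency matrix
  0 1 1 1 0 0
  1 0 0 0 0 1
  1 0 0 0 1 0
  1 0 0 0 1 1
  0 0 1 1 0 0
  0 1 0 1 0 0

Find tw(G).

2

A width-2 tree decomposition is:
Bags: B1 = {a, c, e}  B2 = {a, d, e}  B3 = {a, b, d}  B4 = {b, d, f}
Tree: B1–B2, B2–B3, B3–B4
Every bag has size at most 3, so the width is 3 − 1 = 2 and tw(G) ≤ 2. Since c–e–d–a–c is a cycle in G, G is not acyclic. Forests are exactly the graphs of treewidth ≤ 1, so tw(G) ≥ 2. Therefore the treewidth is 2.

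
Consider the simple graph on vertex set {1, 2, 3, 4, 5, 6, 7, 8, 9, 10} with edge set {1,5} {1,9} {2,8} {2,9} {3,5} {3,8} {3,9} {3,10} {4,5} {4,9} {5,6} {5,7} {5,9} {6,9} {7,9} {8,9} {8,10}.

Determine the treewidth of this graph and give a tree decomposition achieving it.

Each bag holds 3 vertices, so the decomposition has width 2, which upper-bounds the treewidth. For the lower bound, the 3 vertices {2, 8, 9} are pairwise adjacent, and any tree decomposition puts a clique entirely inside one bag — forcing width ≥ 2. Hence tw(G) = 2 exactly.

Treewidth 2.
One such decomposition:
Bags: B1 = {3, 8, 9}  B2 = {3, 5, 9}  B3 = {2, 8, 9}  B4 = {5, 7, 9}  B5 = {4, 5, 9}  B6 = {5, 6, 9}  B7 = {3, 8, 10}  B8 = {1, 5, 9}
Tree: B1–B2, B1–B3, B2–B4, B4–B5, B2–B6, B1–B7, B2–B8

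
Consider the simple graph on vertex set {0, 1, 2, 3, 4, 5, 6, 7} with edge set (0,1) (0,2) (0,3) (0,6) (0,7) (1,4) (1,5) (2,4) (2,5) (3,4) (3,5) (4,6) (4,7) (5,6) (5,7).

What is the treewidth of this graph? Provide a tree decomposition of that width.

Each bag holds 4 vertices, so the decomposition has width 3, which upper-bounds the treewidth. For the lower bound: the 4 vertex sets {5,6}, {2,4}, {0}, {3} are disjoint, each induces a connected subgraph, and every pair is joined by at least one edge of G. Contracting each set to a single vertex therefore yields K_{4} as a minor, and since treewidth is minor-monotone, tw(G) ≥ tw(K_{4}) = 3. The upper and lower bounds meet at 3, so that is the treewidth.

Treewidth 3.
One optimal decomposition is:
Bags: B1 = {0, 4, 5, 6}  B2 = {0, 2, 4, 5}  B3 = {0, 3, 4, 5}  B4 = {0, 4, 5, 7}  B5 = {0, 1, 4, 5}
Tree: B1–B2, B2–B3, B3–B4, B4–B5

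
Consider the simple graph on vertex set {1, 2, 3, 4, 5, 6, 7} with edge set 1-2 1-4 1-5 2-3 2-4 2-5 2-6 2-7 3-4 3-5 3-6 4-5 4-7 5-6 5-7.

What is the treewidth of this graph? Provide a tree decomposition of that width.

Treewidth 3.
One such decomposition:
Bags: B1 = {2, 3, 4, 5}  B2 = {2, 3, 5, 6}  B3 = {1, 2, 4, 5}  B4 = {2, 4, 5, 7}
Tree: B1–B2, B1–B3, B3–B4

Each bag holds 4 vertices, so the decomposition has width 3, which upper-bounds the treewidth. For the lower bound, the 4 vertices {1, 2, 4, 5} are pairwise adjacent, and any tree decomposition puts a clique entirely inside one bag — forcing width ≥ 3. Hence tw(G) = 3 exactly.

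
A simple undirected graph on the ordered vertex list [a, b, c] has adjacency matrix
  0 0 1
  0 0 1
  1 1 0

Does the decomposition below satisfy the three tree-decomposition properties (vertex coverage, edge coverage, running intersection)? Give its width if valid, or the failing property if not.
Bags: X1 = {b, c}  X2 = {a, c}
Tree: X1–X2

Checking the three conditions: (i) the bags cover all of {a, b, c}; (ii) for each edge, some bag contains both endpoints; (iii) the bags containing any fixed vertex form a subtree. All hold, so the decomposition is valid with width 2 − 1 = 1.

Yes; width 1.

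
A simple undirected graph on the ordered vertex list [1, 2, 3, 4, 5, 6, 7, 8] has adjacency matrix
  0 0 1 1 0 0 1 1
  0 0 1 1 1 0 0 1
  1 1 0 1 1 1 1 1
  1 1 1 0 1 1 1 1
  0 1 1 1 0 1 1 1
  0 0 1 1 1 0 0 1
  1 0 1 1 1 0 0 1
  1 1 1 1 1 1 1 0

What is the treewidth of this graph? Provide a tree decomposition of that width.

The largest bag has 5 vertices, giving width 4; this decomposition certifies tw(G) ≤ 4. On the other hand G contains the 5-clique {1, 3, 4, 7, 8}. A clique must lie in a single bag of any decomposition, so no decomposition can have width below 4. Therefore the treewidth is 4.

Treewidth 4.
One such decomposition:
Bags: B1 = {1, 3, 4, 7, 8}  B2 = {3, 4, 5, 7, 8}  B3 = {2, 3, 4, 5, 8}  B4 = {3, 4, 5, 6, 8}
Tree: B1–B2, B2–B3, B3–B4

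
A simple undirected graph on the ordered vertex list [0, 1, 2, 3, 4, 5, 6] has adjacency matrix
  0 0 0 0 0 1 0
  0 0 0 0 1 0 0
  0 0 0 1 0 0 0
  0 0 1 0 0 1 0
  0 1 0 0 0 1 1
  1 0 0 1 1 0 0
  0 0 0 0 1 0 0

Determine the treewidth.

1

A width-1 tree decomposition is:
Bags: B1 = {1, 4}  B2 = {4, 5}  B3 = {3, 5}  B4 = {2, 3}  B5 = {4, 6}  B6 = {0, 5}
Tree: B1–B2, B2–B3, B3–B4, B2–B5, B3–B6
Every bag has size at most 2, so the width is 2 − 1 = 1 and tw(G) ≤ 1. Any graph with an edge has treewidth ≥ 1, and G has the edge 1–4. The upper and lower bounds meet at 1, so that is the treewidth.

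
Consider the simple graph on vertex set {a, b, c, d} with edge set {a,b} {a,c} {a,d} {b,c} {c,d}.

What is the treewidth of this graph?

A width-2 tree decomposition is:
Bags: B1 = {a, c, d}  B2 = {a, b, c}
Tree: B1–B2
Every bag has size at most 3, so the width is 3 − 1 = 2 and tw(G) ≤ 2. For the lower bound, the 3 vertices {a, c, d} are pairwise adjacent, and any tree decomposition puts a clique entirely inside one bag — forcing width ≥ 2. The upper and lower bounds meet at 2, so that is the treewidth.

2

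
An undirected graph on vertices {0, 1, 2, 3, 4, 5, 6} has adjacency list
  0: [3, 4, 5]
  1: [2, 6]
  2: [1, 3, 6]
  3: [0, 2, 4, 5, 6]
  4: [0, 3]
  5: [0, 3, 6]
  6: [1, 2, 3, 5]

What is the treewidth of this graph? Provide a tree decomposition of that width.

Every bag has size at most 3, so the width is 3 − 1 = 2 and tw(G) ≤ 2. For the lower bound, the 3 vertices {1, 2, 6} are pairwise adjacent, and any tree decomposition puts a clique entirely inside one bag — forcing width ≥ 2. Hence tw(G) = 2 exactly.

Treewidth 2.
One such decomposition:
Bags: B1 = {3, 5, 6}  B2 = {2, 3, 6}  B3 = {0, 3, 5}  B4 = {1, 2, 6}  B5 = {0, 3, 4}
Tree: B1–B2, B1–B3, B2–B4, B3–B5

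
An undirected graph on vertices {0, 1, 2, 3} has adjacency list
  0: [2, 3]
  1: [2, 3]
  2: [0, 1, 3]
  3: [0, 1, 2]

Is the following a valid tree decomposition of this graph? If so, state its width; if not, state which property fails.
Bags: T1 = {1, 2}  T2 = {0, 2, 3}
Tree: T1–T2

No — edge (3,1) lies in no bag.

A tree decomposition must satisfy three properties: every vertex lies in some bag; for every edge, both endpoints lie together in some bag; and for every vertex, the bags containing it form a connected subtree. Here edge (3,1) lies in no bag, so the decomposition is invalid.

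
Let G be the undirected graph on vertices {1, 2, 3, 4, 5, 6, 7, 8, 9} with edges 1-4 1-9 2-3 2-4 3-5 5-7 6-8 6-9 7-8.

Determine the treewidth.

A width-2 tree decomposition is:
Bags: B1 = {1, 2, 4}  B2 = {1, 2, 9}  B3 = {2, 6, 9}  B4 = {2, 6, 8}  B5 = {2, 7, 8}  B6 = {2, 5, 7}  B7 = {2, 3, 5}
Tree: B1–B2, B2–B3, B3–B4, B4–B5, B5–B6, B6–B7
The largest bag has 3 vertices, giving width 2; this decomposition certifies tw(G) ≤ 2. For the lower bound, G contains the cycle 2–4–1–9–6–8–7–5–3–2, so G is not a forest; only forests have treewidth ≤ 1, hence tw(G) ≥ 2. The upper and lower bounds meet at 2, so that is the treewidth.

2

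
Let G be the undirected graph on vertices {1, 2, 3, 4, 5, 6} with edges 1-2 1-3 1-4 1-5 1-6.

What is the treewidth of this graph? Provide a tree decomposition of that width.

The largest bag has 2 vertices, giving width 1; this decomposition certifies tw(G) ≤ 1. G has an edge, so its treewidth is at least 1. Hence tw(G) = 1 exactly.

Treewidth 1.
Bags: B1 = {1, 6}  B2 = {1, 2}  B3 = {1, 4}  B4 = {1, 3}  B5 = {1, 5}
Tree: B1–B2, B1–B3, B1–B4, B4–B5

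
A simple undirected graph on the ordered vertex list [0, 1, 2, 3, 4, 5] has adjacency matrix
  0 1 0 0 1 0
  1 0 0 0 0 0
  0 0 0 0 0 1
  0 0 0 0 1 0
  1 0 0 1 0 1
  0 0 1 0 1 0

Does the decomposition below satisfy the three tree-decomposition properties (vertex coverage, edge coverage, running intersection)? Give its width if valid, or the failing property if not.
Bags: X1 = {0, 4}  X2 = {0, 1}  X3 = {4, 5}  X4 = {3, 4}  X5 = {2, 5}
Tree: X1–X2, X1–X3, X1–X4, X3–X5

Yes; width 1.

Vertex coverage: the bags together contain {0, 1, 2, 3, 4, 5}, the full vertex set. Edge coverage: each edge of G has both endpoints in at least one bag. Running intersection: for every vertex, the bags containing it form a connected subtree. All three properties hold, so this is a valid tree decomposition of width max|bag| − 1 = 1, and hence tw(G) ≤ 1.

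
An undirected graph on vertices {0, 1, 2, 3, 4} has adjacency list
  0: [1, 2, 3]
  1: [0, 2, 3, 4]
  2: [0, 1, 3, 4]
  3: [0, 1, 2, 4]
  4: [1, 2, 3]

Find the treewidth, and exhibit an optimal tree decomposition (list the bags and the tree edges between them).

Treewidth 3.
Bags: B1 = {0, 1, 2, 3}  B2 = {1, 2, 3, 4}
Tree: B1–B2

Every bag has size at most 4, so the width is 4 − 1 = 3 and tw(G) ≤ 3. On the other hand G contains the 4-clique {0, 1, 2, 3}. A clique must lie in a single bag of any decomposition, so no decomposition can have width below 3. Hence tw(G) = 3 exactly.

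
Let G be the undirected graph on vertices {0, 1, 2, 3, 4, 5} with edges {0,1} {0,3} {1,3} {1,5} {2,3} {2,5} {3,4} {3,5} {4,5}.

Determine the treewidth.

2

A width-2 tree decomposition is:
Bags: B1 = {1, 3, 5}  B2 = {0, 1, 3}  B3 = {2, 3, 5}  B4 = {3, 4, 5}
Tree: B1–B2, B1–B3, B3–B4
The largest bag has 3 vertices, giving width 2; this decomposition certifies tw(G) ≤ 2. Conversely, {0, 1, 3} is a clique of size 3, and the vertices of any clique must share a bag in every tree decomposition; so some bag has ≥ 3 vertices and tw(G) ≥ 2. Hence tw(G) = 2 exactly.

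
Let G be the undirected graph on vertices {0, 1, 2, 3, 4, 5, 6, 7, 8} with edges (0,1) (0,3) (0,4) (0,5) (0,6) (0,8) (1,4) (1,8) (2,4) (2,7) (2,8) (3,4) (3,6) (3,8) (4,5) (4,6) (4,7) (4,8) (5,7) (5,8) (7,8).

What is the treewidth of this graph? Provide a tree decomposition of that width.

Each bag holds 4 vertices, so the decomposition has width 3, which upper-bounds the treewidth. Conversely, {0, 1, 4, 8} is a clique of size 4, and the vertices of any clique must share a bag in every tree decomposition; so some bag has ≥ 4 vertices and tw(G) ≥ 3. The upper and lower bounds meet at 3, so that is the treewidth.

Treewidth 3.
One such decomposition:
Bags: B1 = {0, 4, 5, 8}  B2 = {4, 5, 7, 8}  B3 = {2, 4, 7, 8}  B4 = {0, 3, 4, 8}  B5 = {0, 1, 4, 8}  B6 = {0, 3, 4, 6}
Tree: B1–B2, B2–B3, B1–B4, B4–B5, B4–B6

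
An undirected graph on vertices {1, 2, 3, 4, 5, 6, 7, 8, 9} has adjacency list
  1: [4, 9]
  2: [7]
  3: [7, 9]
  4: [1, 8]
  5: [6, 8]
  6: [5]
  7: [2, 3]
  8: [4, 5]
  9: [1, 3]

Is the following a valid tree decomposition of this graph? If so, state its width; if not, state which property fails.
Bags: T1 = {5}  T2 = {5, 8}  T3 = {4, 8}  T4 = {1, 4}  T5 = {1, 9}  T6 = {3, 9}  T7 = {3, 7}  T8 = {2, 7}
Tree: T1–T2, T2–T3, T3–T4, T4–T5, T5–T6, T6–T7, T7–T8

A tree decomposition must satisfy three properties: every vertex lies in some bag; for every edge, both endpoints lie together in some bag; and for every vertex, the bags containing it form a connected subtree. Here vertex 6 appears in no bag, so the decomposition is invalid.

No — vertex 6 appears in no bag.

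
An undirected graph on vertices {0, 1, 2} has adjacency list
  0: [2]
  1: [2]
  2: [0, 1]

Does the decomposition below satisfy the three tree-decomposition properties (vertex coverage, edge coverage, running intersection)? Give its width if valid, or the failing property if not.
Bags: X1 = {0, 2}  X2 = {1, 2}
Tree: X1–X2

Yes; width 1.

Vertex coverage: the bags together contain {0, 1, 2}, the full vertex set. Edge coverage: each edge of G has both endpoints in at least one bag. Running intersection: for every vertex, the bags containing it form a connected subtree. All three properties hold, so this is a valid tree decomposition of width max|bag| − 1 = 1, and hence tw(G) ≤ 1.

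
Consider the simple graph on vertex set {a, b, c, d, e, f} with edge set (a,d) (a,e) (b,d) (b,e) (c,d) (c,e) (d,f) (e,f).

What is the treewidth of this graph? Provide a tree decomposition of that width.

The largest bag has 3 vertices, giving width 2; this decomposition certifies tw(G) ≤ 2. Since d–c–e–a–d is a cycle in G, G is not acyclic. Forests are exactly the graphs of treewidth ≤ 1, so tw(G) ≥ 2. Hence tw(G) = 2 exactly.

Treewidth 2.
One such decomposition:
Bags: B1 = {c, d, e}  B2 = {a, d, e}  B3 = {b, d, e}  B4 = {d, e, f}
Tree: B1–B2, B2–B3, B3–B4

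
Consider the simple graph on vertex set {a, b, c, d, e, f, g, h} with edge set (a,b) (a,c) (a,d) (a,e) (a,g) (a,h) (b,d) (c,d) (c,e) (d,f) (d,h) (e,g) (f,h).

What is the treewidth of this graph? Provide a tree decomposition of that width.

Treewidth 2.
One optimal decomposition is:
Bags: B1 = {a, e, g}  B2 = {a, c, e}  B3 = {a, c, d}  B4 = {a, d, h}  B5 = {d, f, h}  B6 = {a, b, d}
Tree: B1–B2, B2–B3, B3–B4, B4–B5, B3–B6

Each bag holds 3 vertices, so the decomposition has width 2, which upper-bounds the treewidth. Conversely, {a, d, h} is a clique of size 3, and the vertices of any clique must share a bag in every tree decomposition; so some bag has ≥ 3 vertices and tw(G) ≥ 2. Combining the bounds, tw(G) = 2.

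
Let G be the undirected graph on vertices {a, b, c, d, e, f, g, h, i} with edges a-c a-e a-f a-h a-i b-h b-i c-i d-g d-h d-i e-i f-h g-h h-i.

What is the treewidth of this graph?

A width-2 tree decomposition is:
Bags: B1 = {a, c, i}  B2 = {a, h, i}  B3 = {a, e, i}  B4 = {a, f, h}  B5 = {d, h, i}  B6 = {d, g, h}  B7 = {b, h, i}
Tree: B1–B2, B1–B3, B2–B4, B2–B5, B5–B6, B2–B7
Every bag has size at most 3, so the width is 3 − 1 = 2 and tw(G) ≤ 2. On the other hand G contains the 3-clique {a, e, i}. A clique must lie in a single bag of any decomposition, so no decomposition can have width below 2. Therefore the treewidth is 2.

2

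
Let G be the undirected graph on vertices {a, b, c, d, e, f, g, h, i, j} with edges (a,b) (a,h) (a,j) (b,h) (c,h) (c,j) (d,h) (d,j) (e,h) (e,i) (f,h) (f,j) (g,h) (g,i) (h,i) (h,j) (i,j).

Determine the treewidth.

A width-2 tree decomposition is:
Bags: B1 = {a, h, j}  B2 = {c, h, j}  B3 = {h, i, j}  B4 = {g, h, i}  B5 = {d, h, j}  B6 = {e, h, i}  B7 = {f, h, j}  B8 = {a, b, h}
Tree: B1–B2, B1–B3, B3–B4, B1–B5, B4–B6, B5–B7, B1–B8
The largest bag has 3 vertices, giving width 2; this decomposition certifies tw(G) ≤ 2. On the other hand G contains the 3-clique {g, h, i}. A clique must lie in a single bag of any decomposition, so no decomposition can have width below 2. Combining the bounds, tw(G) = 2.

2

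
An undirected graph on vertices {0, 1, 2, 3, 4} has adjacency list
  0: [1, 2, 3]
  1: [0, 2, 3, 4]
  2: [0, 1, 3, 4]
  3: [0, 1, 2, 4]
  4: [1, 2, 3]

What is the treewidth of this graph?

3

A width-3 tree decomposition is:
Bags: B1 = {0, 1, 2, 3}  B2 = {1, 2, 3, 4}
Tree: B1–B2
The largest bag has 4 vertices, giving width 3; this decomposition certifies tw(G) ≤ 3. On the other hand G contains the 4-clique {0, 1, 2, 3}. A clique must lie in a single bag of any decomposition, so no decomposition can have width below 3. Therefore the treewidth is 3.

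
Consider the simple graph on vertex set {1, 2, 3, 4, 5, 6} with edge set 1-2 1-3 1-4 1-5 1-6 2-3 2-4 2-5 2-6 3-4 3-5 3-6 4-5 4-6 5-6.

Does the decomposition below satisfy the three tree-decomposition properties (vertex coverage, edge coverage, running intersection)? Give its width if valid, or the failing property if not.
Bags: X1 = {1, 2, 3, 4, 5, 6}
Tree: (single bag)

Every vertex of G appears in some bag (union = {1, 2, 3, 4, 5, 6}); every edge is covered by a bag; and for each vertex v the set of bags containing v is connected in the bag tree. The decomposition is therefore valid. The largest bag has 6 vertices, so the width is 5.

Yes; width 5.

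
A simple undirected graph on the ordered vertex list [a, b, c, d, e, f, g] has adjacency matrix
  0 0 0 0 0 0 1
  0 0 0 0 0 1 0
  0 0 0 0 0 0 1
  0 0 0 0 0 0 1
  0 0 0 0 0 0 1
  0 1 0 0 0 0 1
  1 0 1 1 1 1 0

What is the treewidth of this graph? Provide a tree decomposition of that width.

Treewidth 1.
One optimal decomposition is:
Bags: B1 = {f, g}  B2 = {c, g}  B3 = {b, f}  B4 = {d, g}  B5 = {a, g}  B6 = {e, g}
Tree: B1–B2, B1–B3, B2–B4, B4–B5, B1–B6

Each bag holds 2 vertices, so the decomposition has width 1, which upper-bounds the treewidth. G has an edge, so its treewidth is at least 1. The upper and lower bounds meet at 1, so that is the treewidth.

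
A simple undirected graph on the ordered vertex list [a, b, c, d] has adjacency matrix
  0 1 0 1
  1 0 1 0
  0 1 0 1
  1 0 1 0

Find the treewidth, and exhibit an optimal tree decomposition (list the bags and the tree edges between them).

Treewidth 2.
One such decomposition:
Bags: B1 = {a, b, d}  B2 = {b, c, d}
Tree: B1–B2

Every bag has size at most 3, so the width is 3 − 1 = 2 and tw(G) ≤ 2. For the lower bound, G contains the cycle b–a–d–c–b, so G is not a forest; only forests have treewidth ≤ 1, hence tw(G) ≥ 2. The upper and lower bounds meet at 2, so that is the treewidth.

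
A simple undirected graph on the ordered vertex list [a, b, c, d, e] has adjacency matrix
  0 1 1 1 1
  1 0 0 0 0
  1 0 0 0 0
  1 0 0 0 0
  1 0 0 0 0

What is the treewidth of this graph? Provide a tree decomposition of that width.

Treewidth 1.
One optimal decomposition is:
Bags: B1 = {a, c}  B2 = {a, e}  B3 = {a, b}  B4 = {a, d}
Tree: B1–B2, B1–B3, B2–B4

Every bag has size at most 2, so the width is 2 − 1 = 1 and tw(G) ≤ 1. Any graph with an edge has treewidth ≥ 1, and G has the edge c–a. Therefore the treewidth is 1.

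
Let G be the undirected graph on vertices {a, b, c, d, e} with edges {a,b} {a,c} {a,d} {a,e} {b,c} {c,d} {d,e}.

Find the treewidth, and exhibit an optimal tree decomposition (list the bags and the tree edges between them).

Every bag has size at most 3, so the width is 3 − 1 = 2 and tw(G) ≤ 2. Conversely, {a, d, e} is a clique of size 3, and the vertices of any clique must share a bag in every tree decomposition; so some bag has ≥ 3 vertices and tw(G) ≥ 2. Therefore the treewidth is 2.

Treewidth 2.
One optimal decomposition is:
Bags: B1 = {a, c, d}  B2 = {a, b, c}  B3 = {a, d, e}
Tree: B1–B2, B1–B3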